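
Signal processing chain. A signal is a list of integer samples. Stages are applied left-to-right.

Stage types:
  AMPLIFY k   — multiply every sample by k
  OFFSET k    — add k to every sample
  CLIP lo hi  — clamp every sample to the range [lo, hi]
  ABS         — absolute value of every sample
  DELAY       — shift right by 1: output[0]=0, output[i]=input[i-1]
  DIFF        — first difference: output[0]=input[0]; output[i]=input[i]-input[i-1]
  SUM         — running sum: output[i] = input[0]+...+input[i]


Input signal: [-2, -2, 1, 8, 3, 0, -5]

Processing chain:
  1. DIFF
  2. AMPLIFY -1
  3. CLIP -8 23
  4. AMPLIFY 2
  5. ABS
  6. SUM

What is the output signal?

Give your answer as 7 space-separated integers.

Answer: 4 4 10 24 34 40 50

Derivation:
Input: [-2, -2, 1, 8, 3, 0, -5]
Stage 1 (DIFF): s[0]=-2, -2--2=0, 1--2=3, 8-1=7, 3-8=-5, 0-3=-3, -5-0=-5 -> [-2, 0, 3, 7, -5, -3, -5]
Stage 2 (AMPLIFY -1): -2*-1=2, 0*-1=0, 3*-1=-3, 7*-1=-7, -5*-1=5, -3*-1=3, -5*-1=5 -> [2, 0, -3, -7, 5, 3, 5]
Stage 3 (CLIP -8 23): clip(2,-8,23)=2, clip(0,-8,23)=0, clip(-3,-8,23)=-3, clip(-7,-8,23)=-7, clip(5,-8,23)=5, clip(3,-8,23)=3, clip(5,-8,23)=5 -> [2, 0, -3, -7, 5, 3, 5]
Stage 4 (AMPLIFY 2): 2*2=4, 0*2=0, -3*2=-6, -7*2=-14, 5*2=10, 3*2=6, 5*2=10 -> [4, 0, -6, -14, 10, 6, 10]
Stage 5 (ABS): |4|=4, |0|=0, |-6|=6, |-14|=14, |10|=10, |6|=6, |10|=10 -> [4, 0, 6, 14, 10, 6, 10]
Stage 6 (SUM): sum[0..0]=4, sum[0..1]=4, sum[0..2]=10, sum[0..3]=24, sum[0..4]=34, sum[0..5]=40, sum[0..6]=50 -> [4, 4, 10, 24, 34, 40, 50]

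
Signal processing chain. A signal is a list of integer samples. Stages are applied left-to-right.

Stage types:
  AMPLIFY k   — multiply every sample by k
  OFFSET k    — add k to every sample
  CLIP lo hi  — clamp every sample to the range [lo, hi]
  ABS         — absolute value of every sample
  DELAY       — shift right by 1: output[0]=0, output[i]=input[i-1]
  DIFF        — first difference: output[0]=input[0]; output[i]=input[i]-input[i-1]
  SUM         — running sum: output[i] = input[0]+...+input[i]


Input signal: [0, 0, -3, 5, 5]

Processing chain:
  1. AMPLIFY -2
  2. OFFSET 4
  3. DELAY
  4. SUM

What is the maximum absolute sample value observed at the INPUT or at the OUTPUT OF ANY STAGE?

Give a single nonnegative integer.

Input: [0, 0, -3, 5, 5] (max |s|=5)
Stage 1 (AMPLIFY -2): 0*-2=0, 0*-2=0, -3*-2=6, 5*-2=-10, 5*-2=-10 -> [0, 0, 6, -10, -10] (max |s|=10)
Stage 2 (OFFSET 4): 0+4=4, 0+4=4, 6+4=10, -10+4=-6, -10+4=-6 -> [4, 4, 10, -6, -6] (max |s|=10)
Stage 3 (DELAY): [0, 4, 4, 10, -6] = [0, 4, 4, 10, -6] -> [0, 4, 4, 10, -6] (max |s|=10)
Stage 4 (SUM): sum[0..0]=0, sum[0..1]=4, sum[0..2]=8, sum[0..3]=18, sum[0..4]=12 -> [0, 4, 8, 18, 12] (max |s|=18)
Overall max amplitude: 18

Answer: 18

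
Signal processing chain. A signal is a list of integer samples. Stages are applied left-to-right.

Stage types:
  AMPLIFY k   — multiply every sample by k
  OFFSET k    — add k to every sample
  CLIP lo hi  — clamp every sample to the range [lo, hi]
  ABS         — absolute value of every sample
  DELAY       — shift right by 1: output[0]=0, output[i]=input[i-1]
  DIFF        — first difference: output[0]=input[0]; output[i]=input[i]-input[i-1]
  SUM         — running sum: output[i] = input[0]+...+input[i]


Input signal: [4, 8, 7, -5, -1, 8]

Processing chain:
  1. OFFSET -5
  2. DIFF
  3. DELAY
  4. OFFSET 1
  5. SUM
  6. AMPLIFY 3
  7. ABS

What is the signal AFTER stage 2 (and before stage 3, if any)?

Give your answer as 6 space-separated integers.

Input: [4, 8, 7, -5, -1, 8]
Stage 1 (OFFSET -5): 4+-5=-1, 8+-5=3, 7+-5=2, -5+-5=-10, -1+-5=-6, 8+-5=3 -> [-1, 3, 2, -10, -6, 3]
Stage 2 (DIFF): s[0]=-1, 3--1=4, 2-3=-1, -10-2=-12, -6--10=4, 3--6=9 -> [-1, 4, -1, -12, 4, 9]

Answer: -1 4 -1 -12 4 9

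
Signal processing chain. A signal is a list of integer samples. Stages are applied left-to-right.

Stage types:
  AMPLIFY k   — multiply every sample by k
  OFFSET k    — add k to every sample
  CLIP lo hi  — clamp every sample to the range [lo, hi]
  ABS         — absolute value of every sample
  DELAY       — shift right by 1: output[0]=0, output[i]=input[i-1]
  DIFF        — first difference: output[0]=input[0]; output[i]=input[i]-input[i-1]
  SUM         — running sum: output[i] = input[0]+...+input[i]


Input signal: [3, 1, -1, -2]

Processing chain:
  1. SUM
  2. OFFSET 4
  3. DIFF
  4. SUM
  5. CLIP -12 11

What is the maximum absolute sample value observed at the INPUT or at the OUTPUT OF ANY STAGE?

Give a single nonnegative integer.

Answer: 8

Derivation:
Input: [3, 1, -1, -2] (max |s|=3)
Stage 1 (SUM): sum[0..0]=3, sum[0..1]=4, sum[0..2]=3, sum[0..3]=1 -> [3, 4, 3, 1] (max |s|=4)
Stage 2 (OFFSET 4): 3+4=7, 4+4=8, 3+4=7, 1+4=5 -> [7, 8, 7, 5] (max |s|=8)
Stage 3 (DIFF): s[0]=7, 8-7=1, 7-8=-1, 5-7=-2 -> [7, 1, -1, -2] (max |s|=7)
Stage 4 (SUM): sum[0..0]=7, sum[0..1]=8, sum[0..2]=7, sum[0..3]=5 -> [7, 8, 7, 5] (max |s|=8)
Stage 5 (CLIP -12 11): clip(7,-12,11)=7, clip(8,-12,11)=8, clip(7,-12,11)=7, clip(5,-12,11)=5 -> [7, 8, 7, 5] (max |s|=8)
Overall max amplitude: 8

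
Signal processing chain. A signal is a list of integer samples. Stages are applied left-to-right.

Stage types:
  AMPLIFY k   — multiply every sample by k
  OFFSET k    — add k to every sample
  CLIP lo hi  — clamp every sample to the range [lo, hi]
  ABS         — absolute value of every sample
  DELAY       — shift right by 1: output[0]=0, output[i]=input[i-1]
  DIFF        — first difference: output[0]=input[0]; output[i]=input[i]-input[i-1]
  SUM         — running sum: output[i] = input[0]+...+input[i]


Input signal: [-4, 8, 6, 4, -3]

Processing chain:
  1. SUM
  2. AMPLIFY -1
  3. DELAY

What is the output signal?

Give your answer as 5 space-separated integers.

Answer: 0 4 -4 -10 -14

Derivation:
Input: [-4, 8, 6, 4, -3]
Stage 1 (SUM): sum[0..0]=-4, sum[0..1]=4, sum[0..2]=10, sum[0..3]=14, sum[0..4]=11 -> [-4, 4, 10, 14, 11]
Stage 2 (AMPLIFY -1): -4*-1=4, 4*-1=-4, 10*-1=-10, 14*-1=-14, 11*-1=-11 -> [4, -4, -10, -14, -11]
Stage 3 (DELAY): [0, 4, -4, -10, -14] = [0, 4, -4, -10, -14] -> [0, 4, -4, -10, -14]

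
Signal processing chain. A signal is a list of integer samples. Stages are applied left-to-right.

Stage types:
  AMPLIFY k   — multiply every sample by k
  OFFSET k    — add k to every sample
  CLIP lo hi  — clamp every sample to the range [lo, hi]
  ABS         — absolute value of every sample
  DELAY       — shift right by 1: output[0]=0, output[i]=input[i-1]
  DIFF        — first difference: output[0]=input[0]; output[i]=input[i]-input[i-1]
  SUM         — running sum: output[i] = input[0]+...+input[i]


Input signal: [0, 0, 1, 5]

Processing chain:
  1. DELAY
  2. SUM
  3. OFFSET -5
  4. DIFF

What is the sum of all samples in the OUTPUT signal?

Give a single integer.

Input: [0, 0, 1, 5]
Stage 1 (DELAY): [0, 0, 0, 1] = [0, 0, 0, 1] -> [0, 0, 0, 1]
Stage 2 (SUM): sum[0..0]=0, sum[0..1]=0, sum[0..2]=0, sum[0..3]=1 -> [0, 0, 0, 1]
Stage 3 (OFFSET -5): 0+-5=-5, 0+-5=-5, 0+-5=-5, 1+-5=-4 -> [-5, -5, -5, -4]
Stage 4 (DIFF): s[0]=-5, -5--5=0, -5--5=0, -4--5=1 -> [-5, 0, 0, 1]
Output sum: -4

Answer: -4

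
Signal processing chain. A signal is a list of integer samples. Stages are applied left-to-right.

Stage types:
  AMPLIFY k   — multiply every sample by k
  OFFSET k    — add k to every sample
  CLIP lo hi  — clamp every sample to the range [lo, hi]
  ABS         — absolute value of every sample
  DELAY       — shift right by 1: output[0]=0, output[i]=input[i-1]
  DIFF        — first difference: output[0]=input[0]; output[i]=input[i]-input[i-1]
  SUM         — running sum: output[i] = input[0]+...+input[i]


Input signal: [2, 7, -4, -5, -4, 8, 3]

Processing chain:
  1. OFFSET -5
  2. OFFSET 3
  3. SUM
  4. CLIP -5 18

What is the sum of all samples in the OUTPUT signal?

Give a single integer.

Input: [2, 7, -4, -5, -4, 8, 3]
Stage 1 (OFFSET -5): 2+-5=-3, 7+-5=2, -4+-5=-9, -5+-5=-10, -4+-5=-9, 8+-5=3, 3+-5=-2 -> [-3, 2, -9, -10, -9, 3, -2]
Stage 2 (OFFSET 3): -3+3=0, 2+3=5, -9+3=-6, -10+3=-7, -9+3=-6, 3+3=6, -2+3=1 -> [0, 5, -6, -7, -6, 6, 1]
Stage 3 (SUM): sum[0..0]=0, sum[0..1]=5, sum[0..2]=-1, sum[0..3]=-8, sum[0..4]=-14, sum[0..5]=-8, sum[0..6]=-7 -> [0, 5, -1, -8, -14, -8, -7]
Stage 4 (CLIP -5 18): clip(0,-5,18)=0, clip(5,-5,18)=5, clip(-1,-5,18)=-1, clip(-8,-5,18)=-5, clip(-14,-5,18)=-5, clip(-8,-5,18)=-5, clip(-7,-5,18)=-5 -> [0, 5, -1, -5, -5, -5, -5]
Output sum: -16

Answer: -16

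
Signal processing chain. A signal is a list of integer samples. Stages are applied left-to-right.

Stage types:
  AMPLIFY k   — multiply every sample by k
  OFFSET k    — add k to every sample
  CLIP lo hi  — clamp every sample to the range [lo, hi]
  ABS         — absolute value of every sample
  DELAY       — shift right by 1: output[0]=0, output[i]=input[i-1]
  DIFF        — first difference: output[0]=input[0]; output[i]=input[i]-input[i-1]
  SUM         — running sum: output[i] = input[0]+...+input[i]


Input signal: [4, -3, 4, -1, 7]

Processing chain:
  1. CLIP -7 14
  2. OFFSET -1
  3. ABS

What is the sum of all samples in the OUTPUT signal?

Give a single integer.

Input: [4, -3, 4, -1, 7]
Stage 1 (CLIP -7 14): clip(4,-7,14)=4, clip(-3,-7,14)=-3, clip(4,-7,14)=4, clip(-1,-7,14)=-1, clip(7,-7,14)=7 -> [4, -3, 4, -1, 7]
Stage 2 (OFFSET -1): 4+-1=3, -3+-1=-4, 4+-1=3, -1+-1=-2, 7+-1=6 -> [3, -4, 3, -2, 6]
Stage 3 (ABS): |3|=3, |-4|=4, |3|=3, |-2|=2, |6|=6 -> [3, 4, 3, 2, 6]
Output sum: 18

Answer: 18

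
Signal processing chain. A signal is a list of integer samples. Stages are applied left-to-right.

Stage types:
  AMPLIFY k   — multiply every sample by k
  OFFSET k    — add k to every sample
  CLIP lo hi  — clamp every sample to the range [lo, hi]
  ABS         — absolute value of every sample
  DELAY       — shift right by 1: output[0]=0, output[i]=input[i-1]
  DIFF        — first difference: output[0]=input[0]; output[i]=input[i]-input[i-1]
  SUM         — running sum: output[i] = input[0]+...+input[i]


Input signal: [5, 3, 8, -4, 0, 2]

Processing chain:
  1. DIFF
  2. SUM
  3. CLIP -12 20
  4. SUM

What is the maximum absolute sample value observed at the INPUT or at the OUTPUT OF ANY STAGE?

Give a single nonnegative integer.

Input: [5, 3, 8, -4, 0, 2] (max |s|=8)
Stage 1 (DIFF): s[0]=5, 3-5=-2, 8-3=5, -4-8=-12, 0--4=4, 2-0=2 -> [5, -2, 5, -12, 4, 2] (max |s|=12)
Stage 2 (SUM): sum[0..0]=5, sum[0..1]=3, sum[0..2]=8, sum[0..3]=-4, sum[0..4]=0, sum[0..5]=2 -> [5, 3, 8, -4, 0, 2] (max |s|=8)
Stage 3 (CLIP -12 20): clip(5,-12,20)=5, clip(3,-12,20)=3, clip(8,-12,20)=8, clip(-4,-12,20)=-4, clip(0,-12,20)=0, clip(2,-12,20)=2 -> [5, 3, 8, -4, 0, 2] (max |s|=8)
Stage 4 (SUM): sum[0..0]=5, sum[0..1]=8, sum[0..2]=16, sum[0..3]=12, sum[0..4]=12, sum[0..5]=14 -> [5, 8, 16, 12, 12, 14] (max |s|=16)
Overall max amplitude: 16

Answer: 16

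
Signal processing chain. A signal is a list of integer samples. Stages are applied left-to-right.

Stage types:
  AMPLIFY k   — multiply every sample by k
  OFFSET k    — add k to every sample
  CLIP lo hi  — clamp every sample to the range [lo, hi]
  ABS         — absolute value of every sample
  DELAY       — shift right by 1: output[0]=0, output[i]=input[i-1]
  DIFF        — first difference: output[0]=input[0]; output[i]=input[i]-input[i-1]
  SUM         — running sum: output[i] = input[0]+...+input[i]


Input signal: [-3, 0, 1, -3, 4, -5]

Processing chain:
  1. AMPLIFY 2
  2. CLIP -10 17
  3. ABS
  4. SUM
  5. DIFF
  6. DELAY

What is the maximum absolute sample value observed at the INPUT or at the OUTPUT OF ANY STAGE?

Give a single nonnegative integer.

Answer: 32

Derivation:
Input: [-3, 0, 1, -3, 4, -5] (max |s|=5)
Stage 1 (AMPLIFY 2): -3*2=-6, 0*2=0, 1*2=2, -3*2=-6, 4*2=8, -5*2=-10 -> [-6, 0, 2, -6, 8, -10] (max |s|=10)
Stage 2 (CLIP -10 17): clip(-6,-10,17)=-6, clip(0,-10,17)=0, clip(2,-10,17)=2, clip(-6,-10,17)=-6, clip(8,-10,17)=8, clip(-10,-10,17)=-10 -> [-6, 0, 2, -6, 8, -10] (max |s|=10)
Stage 3 (ABS): |-6|=6, |0|=0, |2|=2, |-6|=6, |8|=8, |-10|=10 -> [6, 0, 2, 6, 8, 10] (max |s|=10)
Stage 4 (SUM): sum[0..0]=6, sum[0..1]=6, sum[0..2]=8, sum[0..3]=14, sum[0..4]=22, sum[0..5]=32 -> [6, 6, 8, 14, 22, 32] (max |s|=32)
Stage 5 (DIFF): s[0]=6, 6-6=0, 8-6=2, 14-8=6, 22-14=8, 32-22=10 -> [6, 0, 2, 6, 8, 10] (max |s|=10)
Stage 6 (DELAY): [0, 6, 0, 2, 6, 8] = [0, 6, 0, 2, 6, 8] -> [0, 6, 0, 2, 6, 8] (max |s|=8)
Overall max amplitude: 32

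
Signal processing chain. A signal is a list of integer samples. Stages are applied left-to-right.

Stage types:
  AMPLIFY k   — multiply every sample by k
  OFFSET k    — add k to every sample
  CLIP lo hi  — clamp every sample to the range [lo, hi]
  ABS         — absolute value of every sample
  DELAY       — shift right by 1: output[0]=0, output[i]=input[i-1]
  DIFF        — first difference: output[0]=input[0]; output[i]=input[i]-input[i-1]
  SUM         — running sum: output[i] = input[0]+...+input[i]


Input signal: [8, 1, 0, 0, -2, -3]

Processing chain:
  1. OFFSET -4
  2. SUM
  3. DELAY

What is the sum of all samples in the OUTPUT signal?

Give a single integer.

Input: [8, 1, 0, 0, -2, -3]
Stage 1 (OFFSET -4): 8+-4=4, 1+-4=-3, 0+-4=-4, 0+-4=-4, -2+-4=-6, -3+-4=-7 -> [4, -3, -4, -4, -6, -7]
Stage 2 (SUM): sum[0..0]=4, sum[0..1]=1, sum[0..2]=-3, sum[0..3]=-7, sum[0..4]=-13, sum[0..5]=-20 -> [4, 1, -3, -7, -13, -20]
Stage 3 (DELAY): [0, 4, 1, -3, -7, -13] = [0, 4, 1, -3, -7, -13] -> [0, 4, 1, -3, -7, -13]
Output sum: -18

Answer: -18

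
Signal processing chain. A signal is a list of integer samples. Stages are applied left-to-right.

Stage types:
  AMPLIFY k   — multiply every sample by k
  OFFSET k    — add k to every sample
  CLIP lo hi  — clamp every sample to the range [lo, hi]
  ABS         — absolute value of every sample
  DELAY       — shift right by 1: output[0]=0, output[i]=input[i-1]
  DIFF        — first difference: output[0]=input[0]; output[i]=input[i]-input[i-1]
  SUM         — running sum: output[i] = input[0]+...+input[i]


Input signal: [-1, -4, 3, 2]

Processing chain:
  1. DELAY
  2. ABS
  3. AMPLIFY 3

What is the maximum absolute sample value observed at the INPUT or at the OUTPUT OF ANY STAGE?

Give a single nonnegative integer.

Input: [-1, -4, 3, 2] (max |s|=4)
Stage 1 (DELAY): [0, -1, -4, 3] = [0, -1, -4, 3] -> [0, -1, -4, 3] (max |s|=4)
Stage 2 (ABS): |0|=0, |-1|=1, |-4|=4, |3|=3 -> [0, 1, 4, 3] (max |s|=4)
Stage 3 (AMPLIFY 3): 0*3=0, 1*3=3, 4*3=12, 3*3=9 -> [0, 3, 12, 9] (max |s|=12)
Overall max amplitude: 12

Answer: 12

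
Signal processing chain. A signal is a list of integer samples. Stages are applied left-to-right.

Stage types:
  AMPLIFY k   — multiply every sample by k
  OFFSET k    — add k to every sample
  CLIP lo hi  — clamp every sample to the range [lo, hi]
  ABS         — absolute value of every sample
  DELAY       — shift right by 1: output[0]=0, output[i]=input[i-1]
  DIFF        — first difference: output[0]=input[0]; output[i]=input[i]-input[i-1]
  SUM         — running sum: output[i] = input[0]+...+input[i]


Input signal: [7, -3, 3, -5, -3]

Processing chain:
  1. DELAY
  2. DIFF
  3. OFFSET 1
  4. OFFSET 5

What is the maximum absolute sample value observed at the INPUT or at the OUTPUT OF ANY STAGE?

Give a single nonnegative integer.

Answer: 13

Derivation:
Input: [7, -3, 3, -5, -3] (max |s|=7)
Stage 1 (DELAY): [0, 7, -3, 3, -5] = [0, 7, -3, 3, -5] -> [0, 7, -3, 3, -5] (max |s|=7)
Stage 2 (DIFF): s[0]=0, 7-0=7, -3-7=-10, 3--3=6, -5-3=-8 -> [0, 7, -10, 6, -8] (max |s|=10)
Stage 3 (OFFSET 1): 0+1=1, 7+1=8, -10+1=-9, 6+1=7, -8+1=-7 -> [1, 8, -9, 7, -7] (max |s|=9)
Stage 4 (OFFSET 5): 1+5=6, 8+5=13, -9+5=-4, 7+5=12, -7+5=-2 -> [6, 13, -4, 12, -2] (max |s|=13)
Overall max amplitude: 13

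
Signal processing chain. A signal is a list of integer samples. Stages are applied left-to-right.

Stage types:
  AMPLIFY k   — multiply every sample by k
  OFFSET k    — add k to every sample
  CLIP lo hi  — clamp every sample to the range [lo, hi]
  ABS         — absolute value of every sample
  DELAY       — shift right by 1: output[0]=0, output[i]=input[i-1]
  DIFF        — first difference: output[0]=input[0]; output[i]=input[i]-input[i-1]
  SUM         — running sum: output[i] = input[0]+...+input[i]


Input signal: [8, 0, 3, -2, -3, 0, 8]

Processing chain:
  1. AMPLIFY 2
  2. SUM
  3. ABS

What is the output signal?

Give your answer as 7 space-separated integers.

Answer: 16 16 22 18 12 12 28

Derivation:
Input: [8, 0, 3, -2, -3, 0, 8]
Stage 1 (AMPLIFY 2): 8*2=16, 0*2=0, 3*2=6, -2*2=-4, -3*2=-6, 0*2=0, 8*2=16 -> [16, 0, 6, -4, -6, 0, 16]
Stage 2 (SUM): sum[0..0]=16, sum[0..1]=16, sum[0..2]=22, sum[0..3]=18, sum[0..4]=12, sum[0..5]=12, sum[0..6]=28 -> [16, 16, 22, 18, 12, 12, 28]
Stage 3 (ABS): |16|=16, |16|=16, |22|=22, |18|=18, |12|=12, |12|=12, |28|=28 -> [16, 16, 22, 18, 12, 12, 28]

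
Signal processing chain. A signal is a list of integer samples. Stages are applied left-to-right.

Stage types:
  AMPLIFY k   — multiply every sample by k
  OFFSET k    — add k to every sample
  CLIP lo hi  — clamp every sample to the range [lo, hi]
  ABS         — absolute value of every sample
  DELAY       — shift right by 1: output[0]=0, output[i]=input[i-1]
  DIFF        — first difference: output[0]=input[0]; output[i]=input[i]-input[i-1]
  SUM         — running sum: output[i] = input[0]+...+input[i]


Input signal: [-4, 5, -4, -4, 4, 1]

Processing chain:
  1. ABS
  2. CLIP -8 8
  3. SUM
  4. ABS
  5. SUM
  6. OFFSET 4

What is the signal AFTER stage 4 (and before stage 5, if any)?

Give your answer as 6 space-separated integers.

Answer: 4 9 13 17 21 22

Derivation:
Input: [-4, 5, -4, -4, 4, 1]
Stage 1 (ABS): |-4|=4, |5|=5, |-4|=4, |-4|=4, |4|=4, |1|=1 -> [4, 5, 4, 4, 4, 1]
Stage 2 (CLIP -8 8): clip(4,-8,8)=4, clip(5,-8,8)=5, clip(4,-8,8)=4, clip(4,-8,8)=4, clip(4,-8,8)=4, clip(1,-8,8)=1 -> [4, 5, 4, 4, 4, 1]
Stage 3 (SUM): sum[0..0]=4, sum[0..1]=9, sum[0..2]=13, sum[0..3]=17, sum[0..4]=21, sum[0..5]=22 -> [4, 9, 13, 17, 21, 22]
Stage 4 (ABS): |4|=4, |9|=9, |13|=13, |17|=17, |21|=21, |22|=22 -> [4, 9, 13, 17, 21, 22]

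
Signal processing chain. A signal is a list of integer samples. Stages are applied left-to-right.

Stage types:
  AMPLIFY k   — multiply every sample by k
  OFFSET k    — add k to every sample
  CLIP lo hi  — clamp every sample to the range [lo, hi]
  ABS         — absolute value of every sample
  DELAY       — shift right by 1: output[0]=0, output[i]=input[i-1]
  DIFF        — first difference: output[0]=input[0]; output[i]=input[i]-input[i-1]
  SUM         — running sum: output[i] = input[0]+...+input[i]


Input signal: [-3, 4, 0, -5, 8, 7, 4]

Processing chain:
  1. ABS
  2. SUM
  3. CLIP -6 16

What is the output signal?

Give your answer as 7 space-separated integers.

Input: [-3, 4, 0, -5, 8, 7, 4]
Stage 1 (ABS): |-3|=3, |4|=4, |0|=0, |-5|=5, |8|=8, |7|=7, |4|=4 -> [3, 4, 0, 5, 8, 7, 4]
Stage 2 (SUM): sum[0..0]=3, sum[0..1]=7, sum[0..2]=7, sum[0..3]=12, sum[0..4]=20, sum[0..5]=27, sum[0..6]=31 -> [3, 7, 7, 12, 20, 27, 31]
Stage 3 (CLIP -6 16): clip(3,-6,16)=3, clip(7,-6,16)=7, clip(7,-6,16)=7, clip(12,-6,16)=12, clip(20,-6,16)=16, clip(27,-6,16)=16, clip(31,-6,16)=16 -> [3, 7, 7, 12, 16, 16, 16]

Answer: 3 7 7 12 16 16 16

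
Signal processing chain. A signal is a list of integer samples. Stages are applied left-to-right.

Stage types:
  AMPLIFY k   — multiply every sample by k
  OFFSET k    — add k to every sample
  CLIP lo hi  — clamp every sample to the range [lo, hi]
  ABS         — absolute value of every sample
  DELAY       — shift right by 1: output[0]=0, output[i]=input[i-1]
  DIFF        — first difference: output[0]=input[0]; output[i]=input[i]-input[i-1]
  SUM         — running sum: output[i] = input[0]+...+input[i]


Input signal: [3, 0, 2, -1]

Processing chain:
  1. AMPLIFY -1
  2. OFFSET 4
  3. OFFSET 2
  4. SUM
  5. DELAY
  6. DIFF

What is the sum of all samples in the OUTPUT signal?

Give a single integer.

Input: [3, 0, 2, -1]
Stage 1 (AMPLIFY -1): 3*-1=-3, 0*-1=0, 2*-1=-2, -1*-1=1 -> [-3, 0, -2, 1]
Stage 2 (OFFSET 4): -3+4=1, 0+4=4, -2+4=2, 1+4=5 -> [1, 4, 2, 5]
Stage 3 (OFFSET 2): 1+2=3, 4+2=6, 2+2=4, 5+2=7 -> [3, 6, 4, 7]
Stage 4 (SUM): sum[0..0]=3, sum[0..1]=9, sum[0..2]=13, sum[0..3]=20 -> [3, 9, 13, 20]
Stage 5 (DELAY): [0, 3, 9, 13] = [0, 3, 9, 13] -> [0, 3, 9, 13]
Stage 6 (DIFF): s[0]=0, 3-0=3, 9-3=6, 13-9=4 -> [0, 3, 6, 4]
Output sum: 13

Answer: 13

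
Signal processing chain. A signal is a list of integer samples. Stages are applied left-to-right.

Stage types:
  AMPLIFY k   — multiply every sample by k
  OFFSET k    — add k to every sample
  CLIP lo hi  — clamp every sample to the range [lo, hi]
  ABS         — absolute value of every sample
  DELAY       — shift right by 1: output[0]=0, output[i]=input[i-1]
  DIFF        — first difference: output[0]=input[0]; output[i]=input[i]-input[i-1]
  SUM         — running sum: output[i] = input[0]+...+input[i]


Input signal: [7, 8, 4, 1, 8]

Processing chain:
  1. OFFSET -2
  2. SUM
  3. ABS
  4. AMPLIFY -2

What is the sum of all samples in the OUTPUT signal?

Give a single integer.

Input: [7, 8, 4, 1, 8]
Stage 1 (OFFSET -2): 7+-2=5, 8+-2=6, 4+-2=2, 1+-2=-1, 8+-2=6 -> [5, 6, 2, -1, 6]
Stage 2 (SUM): sum[0..0]=5, sum[0..1]=11, sum[0..2]=13, sum[0..3]=12, sum[0..4]=18 -> [5, 11, 13, 12, 18]
Stage 3 (ABS): |5|=5, |11|=11, |13|=13, |12|=12, |18|=18 -> [5, 11, 13, 12, 18]
Stage 4 (AMPLIFY -2): 5*-2=-10, 11*-2=-22, 13*-2=-26, 12*-2=-24, 18*-2=-36 -> [-10, -22, -26, -24, -36]
Output sum: -118

Answer: -118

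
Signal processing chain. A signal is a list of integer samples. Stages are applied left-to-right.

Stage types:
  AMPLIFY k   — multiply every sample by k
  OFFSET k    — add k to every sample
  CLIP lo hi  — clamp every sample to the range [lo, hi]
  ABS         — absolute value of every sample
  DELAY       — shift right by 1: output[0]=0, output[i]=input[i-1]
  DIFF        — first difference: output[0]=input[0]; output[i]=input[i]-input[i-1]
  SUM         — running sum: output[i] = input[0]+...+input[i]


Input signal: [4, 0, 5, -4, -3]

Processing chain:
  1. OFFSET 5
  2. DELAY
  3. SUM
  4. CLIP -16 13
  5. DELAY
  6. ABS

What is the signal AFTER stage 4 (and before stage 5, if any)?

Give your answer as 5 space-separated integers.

Input: [4, 0, 5, -4, -3]
Stage 1 (OFFSET 5): 4+5=9, 0+5=5, 5+5=10, -4+5=1, -3+5=2 -> [9, 5, 10, 1, 2]
Stage 2 (DELAY): [0, 9, 5, 10, 1] = [0, 9, 5, 10, 1] -> [0, 9, 5, 10, 1]
Stage 3 (SUM): sum[0..0]=0, sum[0..1]=9, sum[0..2]=14, sum[0..3]=24, sum[0..4]=25 -> [0, 9, 14, 24, 25]
Stage 4 (CLIP -16 13): clip(0,-16,13)=0, clip(9,-16,13)=9, clip(14,-16,13)=13, clip(24,-16,13)=13, clip(25,-16,13)=13 -> [0, 9, 13, 13, 13]

Answer: 0 9 13 13 13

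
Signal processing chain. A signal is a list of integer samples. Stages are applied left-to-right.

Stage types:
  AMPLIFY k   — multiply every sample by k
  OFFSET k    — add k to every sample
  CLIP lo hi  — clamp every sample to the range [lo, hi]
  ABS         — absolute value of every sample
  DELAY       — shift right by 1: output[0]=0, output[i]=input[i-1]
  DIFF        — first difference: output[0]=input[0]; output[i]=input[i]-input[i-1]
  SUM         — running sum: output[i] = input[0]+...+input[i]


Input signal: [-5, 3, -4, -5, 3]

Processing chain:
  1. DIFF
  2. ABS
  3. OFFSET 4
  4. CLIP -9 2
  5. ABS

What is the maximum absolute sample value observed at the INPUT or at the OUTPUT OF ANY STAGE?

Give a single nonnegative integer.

Input: [-5, 3, -4, -5, 3] (max |s|=5)
Stage 1 (DIFF): s[0]=-5, 3--5=8, -4-3=-7, -5--4=-1, 3--5=8 -> [-5, 8, -7, -1, 8] (max |s|=8)
Stage 2 (ABS): |-5|=5, |8|=8, |-7|=7, |-1|=1, |8|=8 -> [5, 8, 7, 1, 8] (max |s|=8)
Stage 3 (OFFSET 4): 5+4=9, 8+4=12, 7+4=11, 1+4=5, 8+4=12 -> [9, 12, 11, 5, 12] (max |s|=12)
Stage 4 (CLIP -9 2): clip(9,-9,2)=2, clip(12,-9,2)=2, clip(11,-9,2)=2, clip(5,-9,2)=2, clip(12,-9,2)=2 -> [2, 2, 2, 2, 2] (max |s|=2)
Stage 5 (ABS): |2|=2, |2|=2, |2|=2, |2|=2, |2|=2 -> [2, 2, 2, 2, 2] (max |s|=2)
Overall max amplitude: 12

Answer: 12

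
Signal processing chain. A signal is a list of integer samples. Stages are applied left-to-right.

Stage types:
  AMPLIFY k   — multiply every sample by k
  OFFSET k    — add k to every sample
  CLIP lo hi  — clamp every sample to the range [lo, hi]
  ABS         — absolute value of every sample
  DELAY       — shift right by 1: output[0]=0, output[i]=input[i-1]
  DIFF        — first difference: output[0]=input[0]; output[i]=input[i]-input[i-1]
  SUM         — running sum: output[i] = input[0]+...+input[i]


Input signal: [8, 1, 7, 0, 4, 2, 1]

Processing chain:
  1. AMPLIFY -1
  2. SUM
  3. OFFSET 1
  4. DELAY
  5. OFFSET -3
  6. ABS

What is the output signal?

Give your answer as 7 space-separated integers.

Answer: 3 10 11 18 18 22 24

Derivation:
Input: [8, 1, 7, 0, 4, 2, 1]
Stage 1 (AMPLIFY -1): 8*-1=-8, 1*-1=-1, 7*-1=-7, 0*-1=0, 4*-1=-4, 2*-1=-2, 1*-1=-1 -> [-8, -1, -7, 0, -4, -2, -1]
Stage 2 (SUM): sum[0..0]=-8, sum[0..1]=-9, sum[0..2]=-16, sum[0..3]=-16, sum[0..4]=-20, sum[0..5]=-22, sum[0..6]=-23 -> [-8, -9, -16, -16, -20, -22, -23]
Stage 3 (OFFSET 1): -8+1=-7, -9+1=-8, -16+1=-15, -16+1=-15, -20+1=-19, -22+1=-21, -23+1=-22 -> [-7, -8, -15, -15, -19, -21, -22]
Stage 4 (DELAY): [0, -7, -8, -15, -15, -19, -21] = [0, -7, -8, -15, -15, -19, -21] -> [0, -7, -8, -15, -15, -19, -21]
Stage 5 (OFFSET -3): 0+-3=-3, -7+-3=-10, -8+-3=-11, -15+-3=-18, -15+-3=-18, -19+-3=-22, -21+-3=-24 -> [-3, -10, -11, -18, -18, -22, -24]
Stage 6 (ABS): |-3|=3, |-10|=10, |-11|=11, |-18|=18, |-18|=18, |-22|=22, |-24|=24 -> [3, 10, 11, 18, 18, 22, 24]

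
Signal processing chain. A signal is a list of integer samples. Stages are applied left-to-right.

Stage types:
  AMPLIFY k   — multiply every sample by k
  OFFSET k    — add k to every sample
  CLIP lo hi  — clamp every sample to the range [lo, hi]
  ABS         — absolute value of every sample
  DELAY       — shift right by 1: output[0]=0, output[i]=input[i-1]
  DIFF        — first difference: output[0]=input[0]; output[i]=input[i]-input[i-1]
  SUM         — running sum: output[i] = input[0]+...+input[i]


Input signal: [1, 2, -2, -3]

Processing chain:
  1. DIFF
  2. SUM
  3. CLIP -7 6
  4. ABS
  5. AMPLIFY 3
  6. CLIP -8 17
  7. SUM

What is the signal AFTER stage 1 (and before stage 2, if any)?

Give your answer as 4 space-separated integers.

Input: [1, 2, -2, -3]
Stage 1 (DIFF): s[0]=1, 2-1=1, -2-2=-4, -3--2=-1 -> [1, 1, -4, -1]

Answer: 1 1 -4 -1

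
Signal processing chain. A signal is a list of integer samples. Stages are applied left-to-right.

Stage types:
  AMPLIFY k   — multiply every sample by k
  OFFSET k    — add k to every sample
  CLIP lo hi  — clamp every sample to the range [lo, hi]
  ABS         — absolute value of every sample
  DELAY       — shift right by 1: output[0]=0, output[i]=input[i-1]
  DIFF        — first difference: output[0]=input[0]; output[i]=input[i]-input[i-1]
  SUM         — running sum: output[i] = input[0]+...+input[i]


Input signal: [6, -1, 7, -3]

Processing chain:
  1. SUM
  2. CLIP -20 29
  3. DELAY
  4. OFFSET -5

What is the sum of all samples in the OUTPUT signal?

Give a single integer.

Answer: 3

Derivation:
Input: [6, -1, 7, -3]
Stage 1 (SUM): sum[0..0]=6, sum[0..1]=5, sum[0..2]=12, sum[0..3]=9 -> [6, 5, 12, 9]
Stage 2 (CLIP -20 29): clip(6,-20,29)=6, clip(5,-20,29)=5, clip(12,-20,29)=12, clip(9,-20,29)=9 -> [6, 5, 12, 9]
Stage 3 (DELAY): [0, 6, 5, 12] = [0, 6, 5, 12] -> [0, 6, 5, 12]
Stage 4 (OFFSET -5): 0+-5=-5, 6+-5=1, 5+-5=0, 12+-5=7 -> [-5, 1, 0, 7]
Output sum: 3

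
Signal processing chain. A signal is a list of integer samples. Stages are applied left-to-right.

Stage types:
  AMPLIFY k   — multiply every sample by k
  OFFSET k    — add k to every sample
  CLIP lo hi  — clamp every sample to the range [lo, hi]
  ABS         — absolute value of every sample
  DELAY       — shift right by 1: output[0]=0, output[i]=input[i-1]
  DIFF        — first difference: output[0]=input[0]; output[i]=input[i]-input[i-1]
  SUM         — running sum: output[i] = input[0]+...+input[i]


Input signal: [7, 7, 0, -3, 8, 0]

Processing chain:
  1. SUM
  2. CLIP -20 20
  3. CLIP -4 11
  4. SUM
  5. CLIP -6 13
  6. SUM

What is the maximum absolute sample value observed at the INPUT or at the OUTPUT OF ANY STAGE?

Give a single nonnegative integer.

Input: [7, 7, 0, -3, 8, 0] (max |s|=8)
Stage 1 (SUM): sum[0..0]=7, sum[0..1]=14, sum[0..2]=14, sum[0..3]=11, sum[0..4]=19, sum[0..5]=19 -> [7, 14, 14, 11, 19, 19] (max |s|=19)
Stage 2 (CLIP -20 20): clip(7,-20,20)=7, clip(14,-20,20)=14, clip(14,-20,20)=14, clip(11,-20,20)=11, clip(19,-20,20)=19, clip(19,-20,20)=19 -> [7, 14, 14, 11, 19, 19] (max |s|=19)
Stage 3 (CLIP -4 11): clip(7,-4,11)=7, clip(14,-4,11)=11, clip(14,-4,11)=11, clip(11,-4,11)=11, clip(19,-4,11)=11, clip(19,-4,11)=11 -> [7, 11, 11, 11, 11, 11] (max |s|=11)
Stage 4 (SUM): sum[0..0]=7, sum[0..1]=18, sum[0..2]=29, sum[0..3]=40, sum[0..4]=51, sum[0..5]=62 -> [7, 18, 29, 40, 51, 62] (max |s|=62)
Stage 5 (CLIP -6 13): clip(7,-6,13)=7, clip(18,-6,13)=13, clip(29,-6,13)=13, clip(40,-6,13)=13, clip(51,-6,13)=13, clip(62,-6,13)=13 -> [7, 13, 13, 13, 13, 13] (max |s|=13)
Stage 6 (SUM): sum[0..0]=7, sum[0..1]=20, sum[0..2]=33, sum[0..3]=46, sum[0..4]=59, sum[0..5]=72 -> [7, 20, 33, 46, 59, 72] (max |s|=72)
Overall max amplitude: 72

Answer: 72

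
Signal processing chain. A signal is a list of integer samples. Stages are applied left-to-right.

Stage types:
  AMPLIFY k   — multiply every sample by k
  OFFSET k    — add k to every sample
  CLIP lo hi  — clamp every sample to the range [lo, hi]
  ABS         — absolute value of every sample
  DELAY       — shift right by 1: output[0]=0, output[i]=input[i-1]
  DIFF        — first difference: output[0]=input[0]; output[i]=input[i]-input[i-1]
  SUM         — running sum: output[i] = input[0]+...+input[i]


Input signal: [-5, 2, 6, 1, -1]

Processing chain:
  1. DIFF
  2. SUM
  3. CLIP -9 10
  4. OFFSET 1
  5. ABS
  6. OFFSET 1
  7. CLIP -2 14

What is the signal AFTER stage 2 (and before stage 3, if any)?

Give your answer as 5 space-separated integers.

Input: [-5, 2, 6, 1, -1]
Stage 1 (DIFF): s[0]=-5, 2--5=7, 6-2=4, 1-6=-5, -1-1=-2 -> [-5, 7, 4, -5, -2]
Stage 2 (SUM): sum[0..0]=-5, sum[0..1]=2, sum[0..2]=6, sum[0..3]=1, sum[0..4]=-1 -> [-5, 2, 6, 1, -1]

Answer: -5 2 6 1 -1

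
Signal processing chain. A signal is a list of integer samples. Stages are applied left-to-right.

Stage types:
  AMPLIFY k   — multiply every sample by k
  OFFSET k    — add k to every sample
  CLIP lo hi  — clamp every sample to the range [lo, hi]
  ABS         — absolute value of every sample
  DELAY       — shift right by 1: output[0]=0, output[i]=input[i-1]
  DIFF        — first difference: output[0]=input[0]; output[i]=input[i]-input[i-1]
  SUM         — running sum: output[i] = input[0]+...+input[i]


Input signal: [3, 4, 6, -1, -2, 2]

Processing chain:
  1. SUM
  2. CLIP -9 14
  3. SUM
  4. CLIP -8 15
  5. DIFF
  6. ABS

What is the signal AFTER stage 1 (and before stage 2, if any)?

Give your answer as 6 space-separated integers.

Input: [3, 4, 6, -1, -2, 2]
Stage 1 (SUM): sum[0..0]=3, sum[0..1]=7, sum[0..2]=13, sum[0..3]=12, sum[0..4]=10, sum[0..5]=12 -> [3, 7, 13, 12, 10, 12]

Answer: 3 7 13 12 10 12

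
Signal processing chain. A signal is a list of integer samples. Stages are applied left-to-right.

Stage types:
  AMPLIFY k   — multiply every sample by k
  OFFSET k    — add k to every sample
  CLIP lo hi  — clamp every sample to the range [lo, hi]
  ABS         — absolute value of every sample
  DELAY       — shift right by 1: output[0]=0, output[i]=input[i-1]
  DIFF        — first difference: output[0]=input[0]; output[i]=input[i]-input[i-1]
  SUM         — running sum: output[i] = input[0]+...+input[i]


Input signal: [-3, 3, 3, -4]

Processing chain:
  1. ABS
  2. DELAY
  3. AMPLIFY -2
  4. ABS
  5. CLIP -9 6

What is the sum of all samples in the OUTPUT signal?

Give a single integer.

Input: [-3, 3, 3, -4]
Stage 1 (ABS): |-3|=3, |3|=3, |3|=3, |-4|=4 -> [3, 3, 3, 4]
Stage 2 (DELAY): [0, 3, 3, 3] = [0, 3, 3, 3] -> [0, 3, 3, 3]
Stage 3 (AMPLIFY -2): 0*-2=0, 3*-2=-6, 3*-2=-6, 3*-2=-6 -> [0, -6, -6, -6]
Stage 4 (ABS): |0|=0, |-6|=6, |-6|=6, |-6|=6 -> [0, 6, 6, 6]
Stage 5 (CLIP -9 6): clip(0,-9,6)=0, clip(6,-9,6)=6, clip(6,-9,6)=6, clip(6,-9,6)=6 -> [0, 6, 6, 6]
Output sum: 18

Answer: 18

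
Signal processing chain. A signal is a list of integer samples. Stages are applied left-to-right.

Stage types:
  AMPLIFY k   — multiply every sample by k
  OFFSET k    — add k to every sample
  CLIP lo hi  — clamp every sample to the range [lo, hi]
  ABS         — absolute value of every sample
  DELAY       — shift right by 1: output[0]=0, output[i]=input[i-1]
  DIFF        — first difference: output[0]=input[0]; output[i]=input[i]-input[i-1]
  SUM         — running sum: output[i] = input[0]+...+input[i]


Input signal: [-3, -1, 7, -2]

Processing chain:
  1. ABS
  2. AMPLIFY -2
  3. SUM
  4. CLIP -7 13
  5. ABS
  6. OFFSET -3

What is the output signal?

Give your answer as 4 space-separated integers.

Answer: 3 4 4 4

Derivation:
Input: [-3, -1, 7, -2]
Stage 1 (ABS): |-3|=3, |-1|=1, |7|=7, |-2|=2 -> [3, 1, 7, 2]
Stage 2 (AMPLIFY -2): 3*-2=-6, 1*-2=-2, 7*-2=-14, 2*-2=-4 -> [-6, -2, -14, -4]
Stage 3 (SUM): sum[0..0]=-6, sum[0..1]=-8, sum[0..2]=-22, sum[0..3]=-26 -> [-6, -8, -22, -26]
Stage 4 (CLIP -7 13): clip(-6,-7,13)=-6, clip(-8,-7,13)=-7, clip(-22,-7,13)=-7, clip(-26,-7,13)=-7 -> [-6, -7, -7, -7]
Stage 5 (ABS): |-6|=6, |-7|=7, |-7|=7, |-7|=7 -> [6, 7, 7, 7]
Stage 6 (OFFSET -3): 6+-3=3, 7+-3=4, 7+-3=4, 7+-3=4 -> [3, 4, 4, 4]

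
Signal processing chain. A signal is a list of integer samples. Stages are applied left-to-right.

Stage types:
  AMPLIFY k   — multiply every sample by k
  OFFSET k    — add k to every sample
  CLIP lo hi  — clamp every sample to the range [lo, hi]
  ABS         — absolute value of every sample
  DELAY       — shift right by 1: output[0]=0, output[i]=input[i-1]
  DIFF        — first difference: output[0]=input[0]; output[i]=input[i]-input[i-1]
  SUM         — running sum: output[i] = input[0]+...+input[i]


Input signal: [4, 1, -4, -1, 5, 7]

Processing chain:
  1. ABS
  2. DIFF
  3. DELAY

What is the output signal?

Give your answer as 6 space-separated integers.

Input: [4, 1, -4, -1, 5, 7]
Stage 1 (ABS): |4|=4, |1|=1, |-4|=4, |-1|=1, |5|=5, |7|=7 -> [4, 1, 4, 1, 5, 7]
Stage 2 (DIFF): s[0]=4, 1-4=-3, 4-1=3, 1-4=-3, 5-1=4, 7-5=2 -> [4, -3, 3, -3, 4, 2]
Stage 3 (DELAY): [0, 4, -3, 3, -3, 4] = [0, 4, -3, 3, -3, 4] -> [0, 4, -3, 3, -3, 4]

Answer: 0 4 -3 3 -3 4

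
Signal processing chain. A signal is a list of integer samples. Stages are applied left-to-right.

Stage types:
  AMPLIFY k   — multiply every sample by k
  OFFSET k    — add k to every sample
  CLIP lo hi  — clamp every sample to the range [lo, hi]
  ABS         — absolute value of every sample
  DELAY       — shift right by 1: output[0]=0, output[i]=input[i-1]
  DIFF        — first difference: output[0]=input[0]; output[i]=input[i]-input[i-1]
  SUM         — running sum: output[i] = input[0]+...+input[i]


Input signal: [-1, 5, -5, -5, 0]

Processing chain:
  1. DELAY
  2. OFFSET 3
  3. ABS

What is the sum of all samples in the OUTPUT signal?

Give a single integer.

Input: [-1, 5, -5, -5, 0]
Stage 1 (DELAY): [0, -1, 5, -5, -5] = [0, -1, 5, -5, -5] -> [0, -1, 5, -5, -5]
Stage 2 (OFFSET 3): 0+3=3, -1+3=2, 5+3=8, -5+3=-2, -5+3=-2 -> [3, 2, 8, -2, -2]
Stage 3 (ABS): |3|=3, |2|=2, |8|=8, |-2|=2, |-2|=2 -> [3, 2, 8, 2, 2]
Output sum: 17

Answer: 17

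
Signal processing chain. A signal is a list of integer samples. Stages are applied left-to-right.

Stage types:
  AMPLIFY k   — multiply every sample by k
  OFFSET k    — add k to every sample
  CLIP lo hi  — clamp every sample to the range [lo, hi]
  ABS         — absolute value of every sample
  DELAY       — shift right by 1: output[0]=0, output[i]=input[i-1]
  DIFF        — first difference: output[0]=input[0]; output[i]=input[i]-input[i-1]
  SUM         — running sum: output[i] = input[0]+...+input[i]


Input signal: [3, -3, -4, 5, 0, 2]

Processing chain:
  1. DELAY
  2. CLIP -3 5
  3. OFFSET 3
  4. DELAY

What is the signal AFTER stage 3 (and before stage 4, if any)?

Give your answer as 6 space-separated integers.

Input: [3, -3, -4, 5, 0, 2]
Stage 1 (DELAY): [0, 3, -3, -4, 5, 0] = [0, 3, -3, -4, 5, 0] -> [0, 3, -3, -4, 5, 0]
Stage 2 (CLIP -3 5): clip(0,-3,5)=0, clip(3,-3,5)=3, clip(-3,-3,5)=-3, clip(-4,-3,5)=-3, clip(5,-3,5)=5, clip(0,-3,5)=0 -> [0, 3, -3, -3, 5, 0]
Stage 3 (OFFSET 3): 0+3=3, 3+3=6, -3+3=0, -3+3=0, 5+3=8, 0+3=3 -> [3, 6, 0, 0, 8, 3]

Answer: 3 6 0 0 8 3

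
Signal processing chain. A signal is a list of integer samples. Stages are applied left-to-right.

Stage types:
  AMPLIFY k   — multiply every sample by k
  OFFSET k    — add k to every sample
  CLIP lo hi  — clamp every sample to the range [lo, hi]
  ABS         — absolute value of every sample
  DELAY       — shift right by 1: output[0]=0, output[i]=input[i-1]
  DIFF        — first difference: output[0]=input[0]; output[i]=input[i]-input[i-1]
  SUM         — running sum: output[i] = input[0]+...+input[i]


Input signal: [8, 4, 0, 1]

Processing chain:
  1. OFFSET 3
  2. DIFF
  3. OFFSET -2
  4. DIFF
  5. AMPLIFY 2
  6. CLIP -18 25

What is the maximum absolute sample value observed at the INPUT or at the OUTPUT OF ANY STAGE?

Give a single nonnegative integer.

Input: [8, 4, 0, 1] (max |s|=8)
Stage 1 (OFFSET 3): 8+3=11, 4+3=7, 0+3=3, 1+3=4 -> [11, 7, 3, 4] (max |s|=11)
Stage 2 (DIFF): s[0]=11, 7-11=-4, 3-7=-4, 4-3=1 -> [11, -4, -4, 1] (max |s|=11)
Stage 3 (OFFSET -2): 11+-2=9, -4+-2=-6, -4+-2=-6, 1+-2=-1 -> [9, -6, -6, -1] (max |s|=9)
Stage 4 (DIFF): s[0]=9, -6-9=-15, -6--6=0, -1--6=5 -> [9, -15, 0, 5] (max |s|=15)
Stage 5 (AMPLIFY 2): 9*2=18, -15*2=-30, 0*2=0, 5*2=10 -> [18, -30, 0, 10] (max |s|=30)
Stage 6 (CLIP -18 25): clip(18,-18,25)=18, clip(-30,-18,25)=-18, clip(0,-18,25)=0, clip(10,-18,25)=10 -> [18, -18, 0, 10] (max |s|=18)
Overall max amplitude: 30

Answer: 30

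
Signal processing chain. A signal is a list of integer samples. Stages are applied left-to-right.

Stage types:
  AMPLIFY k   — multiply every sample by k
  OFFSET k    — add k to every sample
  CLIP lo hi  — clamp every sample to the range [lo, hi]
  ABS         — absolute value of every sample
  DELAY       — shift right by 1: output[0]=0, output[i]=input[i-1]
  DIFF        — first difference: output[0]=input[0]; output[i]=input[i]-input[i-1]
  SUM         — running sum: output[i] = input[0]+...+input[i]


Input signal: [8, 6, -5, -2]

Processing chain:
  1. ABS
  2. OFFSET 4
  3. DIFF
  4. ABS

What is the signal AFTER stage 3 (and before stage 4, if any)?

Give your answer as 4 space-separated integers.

Input: [8, 6, -5, -2]
Stage 1 (ABS): |8|=8, |6|=6, |-5|=5, |-2|=2 -> [8, 6, 5, 2]
Stage 2 (OFFSET 4): 8+4=12, 6+4=10, 5+4=9, 2+4=6 -> [12, 10, 9, 6]
Stage 3 (DIFF): s[0]=12, 10-12=-2, 9-10=-1, 6-9=-3 -> [12, -2, -1, -3]

Answer: 12 -2 -1 -3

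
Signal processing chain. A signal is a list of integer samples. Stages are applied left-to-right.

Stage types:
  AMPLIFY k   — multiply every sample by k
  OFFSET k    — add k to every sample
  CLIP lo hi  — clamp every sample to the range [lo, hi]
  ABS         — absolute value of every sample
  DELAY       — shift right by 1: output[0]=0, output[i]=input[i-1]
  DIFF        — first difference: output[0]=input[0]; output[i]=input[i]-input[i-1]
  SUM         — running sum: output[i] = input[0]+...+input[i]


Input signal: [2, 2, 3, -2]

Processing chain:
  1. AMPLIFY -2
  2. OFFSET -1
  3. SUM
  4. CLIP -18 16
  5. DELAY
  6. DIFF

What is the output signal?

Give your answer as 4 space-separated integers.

Answer: 0 -5 -5 -7

Derivation:
Input: [2, 2, 3, -2]
Stage 1 (AMPLIFY -2): 2*-2=-4, 2*-2=-4, 3*-2=-6, -2*-2=4 -> [-4, -4, -6, 4]
Stage 2 (OFFSET -1): -4+-1=-5, -4+-1=-5, -6+-1=-7, 4+-1=3 -> [-5, -5, -7, 3]
Stage 3 (SUM): sum[0..0]=-5, sum[0..1]=-10, sum[0..2]=-17, sum[0..3]=-14 -> [-5, -10, -17, -14]
Stage 4 (CLIP -18 16): clip(-5,-18,16)=-5, clip(-10,-18,16)=-10, clip(-17,-18,16)=-17, clip(-14,-18,16)=-14 -> [-5, -10, -17, -14]
Stage 5 (DELAY): [0, -5, -10, -17] = [0, -5, -10, -17] -> [0, -5, -10, -17]
Stage 6 (DIFF): s[0]=0, -5-0=-5, -10--5=-5, -17--10=-7 -> [0, -5, -5, -7]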